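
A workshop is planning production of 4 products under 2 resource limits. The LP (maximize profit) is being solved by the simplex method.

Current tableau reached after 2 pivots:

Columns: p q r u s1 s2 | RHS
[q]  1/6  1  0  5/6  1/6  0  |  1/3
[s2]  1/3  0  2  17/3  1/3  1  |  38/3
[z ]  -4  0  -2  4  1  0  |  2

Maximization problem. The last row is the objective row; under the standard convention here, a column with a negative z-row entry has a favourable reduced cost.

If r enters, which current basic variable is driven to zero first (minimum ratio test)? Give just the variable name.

s2

Ratios: row 1 (q): entry 0 ≤ 0, skip; row 2 (s2): (38/3)/2 = 19/3.
Minimum ratio 19/3 is in the s2 row, so s2 leaves.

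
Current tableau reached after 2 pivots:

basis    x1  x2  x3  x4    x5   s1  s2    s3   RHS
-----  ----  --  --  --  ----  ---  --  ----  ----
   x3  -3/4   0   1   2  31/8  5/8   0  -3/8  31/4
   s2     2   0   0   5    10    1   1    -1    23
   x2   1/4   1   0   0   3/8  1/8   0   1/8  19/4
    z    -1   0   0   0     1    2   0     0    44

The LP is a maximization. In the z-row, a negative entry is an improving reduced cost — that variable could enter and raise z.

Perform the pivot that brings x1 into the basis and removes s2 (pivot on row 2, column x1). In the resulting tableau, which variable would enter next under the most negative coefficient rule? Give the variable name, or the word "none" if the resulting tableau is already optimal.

s3

Pivot element 2. New z-row = old z-row − (-1)·(row 2/2).
Updated z-row coefficients: x1: 0, x2: 0, x3: 0, x4: 5/2, x5: 6, s1: 5/2, s2: 1/2, s3: -1/2.
The most negative is -1/2 in column s3, so s3 would enter next.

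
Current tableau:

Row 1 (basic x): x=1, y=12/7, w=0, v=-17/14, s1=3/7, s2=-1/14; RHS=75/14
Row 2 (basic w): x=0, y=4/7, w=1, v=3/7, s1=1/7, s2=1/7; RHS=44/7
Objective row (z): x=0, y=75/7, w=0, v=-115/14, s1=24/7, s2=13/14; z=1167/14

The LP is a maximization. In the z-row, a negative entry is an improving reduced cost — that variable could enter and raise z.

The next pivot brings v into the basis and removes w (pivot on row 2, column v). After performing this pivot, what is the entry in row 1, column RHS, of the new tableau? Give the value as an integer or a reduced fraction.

Pivot element is row 2, column v: 3/7.
Normalize row 2: new (row 2, RHS) = (44/7)/(3/7) = 44/3.
row 1 ← row 1 − (-17/14)·(new row 2): 75/14 − (-17/14)·(44/3) = 139/6.

139/6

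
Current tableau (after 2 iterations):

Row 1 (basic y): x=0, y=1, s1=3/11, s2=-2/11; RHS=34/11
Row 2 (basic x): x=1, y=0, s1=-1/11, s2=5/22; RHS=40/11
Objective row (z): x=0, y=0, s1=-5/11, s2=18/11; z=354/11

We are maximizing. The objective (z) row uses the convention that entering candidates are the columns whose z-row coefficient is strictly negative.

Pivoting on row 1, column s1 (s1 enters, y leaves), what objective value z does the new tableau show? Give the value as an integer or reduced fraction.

Minimum ratio for s1: (34/11)/(3/11) = 34/3.
z changes by −(z-row coeff of s1)·ratio = −(-5/11)·(34/3) = 170/33.
New z = 354/11 + (170/33) = 112/3.

112/3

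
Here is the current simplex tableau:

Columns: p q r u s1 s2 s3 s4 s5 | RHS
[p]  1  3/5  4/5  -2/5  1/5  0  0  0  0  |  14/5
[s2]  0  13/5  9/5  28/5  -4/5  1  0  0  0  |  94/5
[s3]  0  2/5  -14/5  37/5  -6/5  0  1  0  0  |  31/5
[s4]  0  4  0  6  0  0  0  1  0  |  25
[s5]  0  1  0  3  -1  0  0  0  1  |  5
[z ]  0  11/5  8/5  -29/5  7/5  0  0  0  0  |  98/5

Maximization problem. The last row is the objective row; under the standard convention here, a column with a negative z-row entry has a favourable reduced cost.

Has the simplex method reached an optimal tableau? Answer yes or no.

no

Column u has objective-row coefficient -29/5, which is negative; an improving pivot exists, so not yet optimal.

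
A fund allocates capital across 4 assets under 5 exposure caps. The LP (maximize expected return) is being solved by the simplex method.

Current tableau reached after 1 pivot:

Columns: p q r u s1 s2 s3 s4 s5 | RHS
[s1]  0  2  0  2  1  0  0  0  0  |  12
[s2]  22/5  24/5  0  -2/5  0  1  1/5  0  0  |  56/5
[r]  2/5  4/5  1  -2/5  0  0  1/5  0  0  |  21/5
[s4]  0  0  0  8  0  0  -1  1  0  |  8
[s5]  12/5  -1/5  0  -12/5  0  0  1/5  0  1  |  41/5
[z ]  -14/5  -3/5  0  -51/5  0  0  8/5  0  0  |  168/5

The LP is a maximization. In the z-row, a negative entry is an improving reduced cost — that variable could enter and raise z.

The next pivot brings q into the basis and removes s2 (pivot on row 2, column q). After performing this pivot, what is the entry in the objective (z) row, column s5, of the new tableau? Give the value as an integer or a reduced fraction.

Pivot element is row 2, column q: 24/5.
Normalize row 2: new (row 2, s5) = 0/(24/5) = 0.
z-row ← z-row − (-3/5)·(new row 2): 0 − (-3/5)·0 = 0.

0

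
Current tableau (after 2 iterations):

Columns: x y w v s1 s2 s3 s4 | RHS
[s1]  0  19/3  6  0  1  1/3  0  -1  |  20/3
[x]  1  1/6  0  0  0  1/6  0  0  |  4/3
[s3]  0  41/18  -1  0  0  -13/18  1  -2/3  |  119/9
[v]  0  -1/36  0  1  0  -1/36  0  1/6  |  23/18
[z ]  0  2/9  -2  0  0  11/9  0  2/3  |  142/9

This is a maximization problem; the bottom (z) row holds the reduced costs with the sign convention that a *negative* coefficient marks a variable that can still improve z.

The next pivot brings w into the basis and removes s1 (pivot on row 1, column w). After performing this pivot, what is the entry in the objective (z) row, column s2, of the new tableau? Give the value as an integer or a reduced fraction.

Pivot element is row 1, column w: 6.
Normalize row 1: new (row 1, s2) = (1/3)/6 = 1/18.
z-row ← z-row − (-2)·(new row 1): 11/9 − (-2)·(1/18) = 4/3.

4/3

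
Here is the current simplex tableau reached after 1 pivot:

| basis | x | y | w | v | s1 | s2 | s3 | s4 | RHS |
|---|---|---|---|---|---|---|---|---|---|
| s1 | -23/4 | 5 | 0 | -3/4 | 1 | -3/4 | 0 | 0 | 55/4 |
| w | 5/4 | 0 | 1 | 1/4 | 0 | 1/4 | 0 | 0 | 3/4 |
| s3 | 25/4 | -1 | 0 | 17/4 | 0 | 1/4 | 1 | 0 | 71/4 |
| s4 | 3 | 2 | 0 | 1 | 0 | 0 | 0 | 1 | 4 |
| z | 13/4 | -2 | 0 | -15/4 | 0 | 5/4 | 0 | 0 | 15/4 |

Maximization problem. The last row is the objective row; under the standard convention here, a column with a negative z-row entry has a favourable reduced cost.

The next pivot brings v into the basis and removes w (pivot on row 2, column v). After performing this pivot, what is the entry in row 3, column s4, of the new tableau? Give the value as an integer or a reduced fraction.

Pivot element is row 2, column v: 1/4.
Normalize row 2: new (row 2, s4) = 0/(1/4) = 0.
row 3 ← row 3 − (17/4)·(new row 2): 0 − (17/4)·0 = 0.

0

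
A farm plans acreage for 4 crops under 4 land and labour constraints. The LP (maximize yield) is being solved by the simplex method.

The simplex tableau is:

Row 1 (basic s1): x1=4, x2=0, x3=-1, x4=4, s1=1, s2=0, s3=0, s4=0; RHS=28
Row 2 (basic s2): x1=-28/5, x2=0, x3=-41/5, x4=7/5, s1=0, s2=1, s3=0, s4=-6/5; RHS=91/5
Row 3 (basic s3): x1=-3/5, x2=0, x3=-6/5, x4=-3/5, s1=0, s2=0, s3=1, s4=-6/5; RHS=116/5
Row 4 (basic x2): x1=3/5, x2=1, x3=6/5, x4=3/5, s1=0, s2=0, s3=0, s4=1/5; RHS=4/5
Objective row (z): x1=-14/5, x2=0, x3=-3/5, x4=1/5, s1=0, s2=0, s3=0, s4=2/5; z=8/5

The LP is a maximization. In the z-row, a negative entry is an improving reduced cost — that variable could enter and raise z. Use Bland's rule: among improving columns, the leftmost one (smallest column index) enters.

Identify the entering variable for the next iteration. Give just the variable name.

x1

Objective-row coefficients: x1: -14/5, x2: 0, x3: -3/5, x4: 1/5, s1: 0, s2: 0, s3: 0, s4: 2/5.
Improving columns: x1, x3. Bland's rule picks the smallest column index → x1.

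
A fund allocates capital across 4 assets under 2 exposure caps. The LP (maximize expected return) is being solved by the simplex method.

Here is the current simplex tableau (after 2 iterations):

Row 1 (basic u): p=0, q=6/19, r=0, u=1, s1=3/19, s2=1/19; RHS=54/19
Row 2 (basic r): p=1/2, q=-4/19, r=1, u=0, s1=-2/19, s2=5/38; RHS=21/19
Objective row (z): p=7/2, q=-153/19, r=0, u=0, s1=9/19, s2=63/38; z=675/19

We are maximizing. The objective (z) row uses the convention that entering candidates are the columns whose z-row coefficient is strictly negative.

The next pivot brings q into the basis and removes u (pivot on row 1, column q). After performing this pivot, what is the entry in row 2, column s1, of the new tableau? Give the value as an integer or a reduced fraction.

Pivot element is row 1, column q: 6/19.
Normalize row 1: new (row 1, s1) = (3/19)/(6/19) = 1/2.
row 2 ← row 2 − (-4/19)·(new row 1): -2/19 − (-4/19)·(1/2) = 0.

0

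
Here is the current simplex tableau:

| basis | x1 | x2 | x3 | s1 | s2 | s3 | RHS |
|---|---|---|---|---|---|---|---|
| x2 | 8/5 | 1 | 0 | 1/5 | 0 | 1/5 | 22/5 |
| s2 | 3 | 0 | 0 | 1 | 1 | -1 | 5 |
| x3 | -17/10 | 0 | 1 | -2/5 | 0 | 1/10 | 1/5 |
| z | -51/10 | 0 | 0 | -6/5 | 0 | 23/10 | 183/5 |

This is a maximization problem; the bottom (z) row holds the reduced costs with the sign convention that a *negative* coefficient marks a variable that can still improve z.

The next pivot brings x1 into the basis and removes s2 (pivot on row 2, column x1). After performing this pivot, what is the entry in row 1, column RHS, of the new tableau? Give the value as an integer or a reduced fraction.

26/15

Pivot element is row 2, column x1: 3.
Normalize row 2: new (row 2, RHS) = 5/3 = 5/3.
row 1 ← row 1 − (8/5)·(new row 2): 22/5 − (8/5)·(5/3) = 26/15.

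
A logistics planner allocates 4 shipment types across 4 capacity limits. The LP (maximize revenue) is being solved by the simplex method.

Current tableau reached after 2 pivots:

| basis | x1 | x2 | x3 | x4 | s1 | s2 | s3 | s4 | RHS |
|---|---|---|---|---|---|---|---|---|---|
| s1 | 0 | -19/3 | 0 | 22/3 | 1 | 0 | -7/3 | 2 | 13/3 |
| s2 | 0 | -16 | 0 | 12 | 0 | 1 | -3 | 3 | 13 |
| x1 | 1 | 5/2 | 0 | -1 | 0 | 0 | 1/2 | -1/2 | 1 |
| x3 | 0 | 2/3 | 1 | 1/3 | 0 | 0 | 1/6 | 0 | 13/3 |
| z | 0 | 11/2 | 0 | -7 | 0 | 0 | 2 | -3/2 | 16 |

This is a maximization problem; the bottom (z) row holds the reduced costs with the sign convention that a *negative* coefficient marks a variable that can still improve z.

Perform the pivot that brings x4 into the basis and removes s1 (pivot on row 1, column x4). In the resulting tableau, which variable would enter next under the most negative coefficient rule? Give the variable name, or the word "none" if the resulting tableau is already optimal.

Pivot element 22/3. New z-row = old z-row − (-7)·(row 1/(22/3)).
Updated z-row coefficients: x1: 0, x2: -6/11, x3: 0, x4: 0, s1: 21/22, s2: 0, s3: -5/22, s4: 9/22.
The most negative is -6/11 in column x2, so x2 would enter next.

x2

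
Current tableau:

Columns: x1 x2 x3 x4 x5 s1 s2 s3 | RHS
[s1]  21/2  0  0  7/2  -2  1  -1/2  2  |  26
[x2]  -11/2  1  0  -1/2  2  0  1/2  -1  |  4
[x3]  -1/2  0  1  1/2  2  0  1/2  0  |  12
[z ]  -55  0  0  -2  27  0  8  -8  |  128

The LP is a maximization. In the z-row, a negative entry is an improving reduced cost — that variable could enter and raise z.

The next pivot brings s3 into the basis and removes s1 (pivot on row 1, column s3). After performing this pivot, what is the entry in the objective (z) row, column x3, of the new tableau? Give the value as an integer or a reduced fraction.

Pivot element is row 1, column s3: 2.
Normalize row 1: new (row 1, x3) = 0/2 = 0.
z-row ← z-row − (-8)·(new row 1): 0 − (-8)·0 = 0.

0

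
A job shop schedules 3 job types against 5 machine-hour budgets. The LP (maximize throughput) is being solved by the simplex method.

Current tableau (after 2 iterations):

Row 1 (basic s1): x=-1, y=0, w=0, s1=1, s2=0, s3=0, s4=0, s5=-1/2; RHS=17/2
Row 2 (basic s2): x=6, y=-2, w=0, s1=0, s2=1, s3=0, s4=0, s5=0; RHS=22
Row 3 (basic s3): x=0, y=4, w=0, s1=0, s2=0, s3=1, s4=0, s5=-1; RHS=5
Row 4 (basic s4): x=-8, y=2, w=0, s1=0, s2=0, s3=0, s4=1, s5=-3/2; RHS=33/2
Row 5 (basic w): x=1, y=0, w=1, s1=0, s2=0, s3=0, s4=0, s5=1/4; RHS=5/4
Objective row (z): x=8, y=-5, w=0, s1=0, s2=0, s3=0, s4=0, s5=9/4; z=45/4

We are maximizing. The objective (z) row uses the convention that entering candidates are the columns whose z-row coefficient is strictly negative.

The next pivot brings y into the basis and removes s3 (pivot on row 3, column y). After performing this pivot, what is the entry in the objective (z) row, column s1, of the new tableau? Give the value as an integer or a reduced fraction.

Pivot element is row 3, column y: 4.
Normalize row 3: new (row 3, s1) = 0/4 = 0.
z-row ← z-row − (-5)·(new row 3): 0 − (-5)·0 = 0.

0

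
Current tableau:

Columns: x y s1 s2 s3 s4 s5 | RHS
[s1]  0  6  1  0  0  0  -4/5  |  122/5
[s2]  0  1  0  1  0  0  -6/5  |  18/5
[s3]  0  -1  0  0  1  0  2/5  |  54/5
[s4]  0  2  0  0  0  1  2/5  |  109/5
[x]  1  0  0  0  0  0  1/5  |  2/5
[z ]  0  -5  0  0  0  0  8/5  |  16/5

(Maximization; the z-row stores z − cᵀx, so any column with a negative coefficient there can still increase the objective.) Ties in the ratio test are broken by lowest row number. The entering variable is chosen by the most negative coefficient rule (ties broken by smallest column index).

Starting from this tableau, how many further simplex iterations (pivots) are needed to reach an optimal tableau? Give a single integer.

2

pivot: y in, s2 out → z = 106/5
pivot: s5 in, s1 out → z = 185/8
No improving column remains; optimal.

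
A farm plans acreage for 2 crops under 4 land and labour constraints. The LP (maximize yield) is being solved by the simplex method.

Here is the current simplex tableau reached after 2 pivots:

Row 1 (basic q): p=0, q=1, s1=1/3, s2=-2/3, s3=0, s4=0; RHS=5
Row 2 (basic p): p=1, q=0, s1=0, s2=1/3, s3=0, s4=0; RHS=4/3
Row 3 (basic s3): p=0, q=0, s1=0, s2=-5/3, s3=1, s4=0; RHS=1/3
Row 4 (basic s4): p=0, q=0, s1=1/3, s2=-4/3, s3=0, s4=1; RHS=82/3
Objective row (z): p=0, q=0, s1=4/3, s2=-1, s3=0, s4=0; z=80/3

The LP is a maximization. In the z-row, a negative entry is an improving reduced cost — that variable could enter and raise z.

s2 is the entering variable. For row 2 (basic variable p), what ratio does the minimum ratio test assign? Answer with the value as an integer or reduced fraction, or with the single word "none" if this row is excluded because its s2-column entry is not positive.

Ratio = RHS / (s2 entry) = (4/3) / (1/3) = 4.

4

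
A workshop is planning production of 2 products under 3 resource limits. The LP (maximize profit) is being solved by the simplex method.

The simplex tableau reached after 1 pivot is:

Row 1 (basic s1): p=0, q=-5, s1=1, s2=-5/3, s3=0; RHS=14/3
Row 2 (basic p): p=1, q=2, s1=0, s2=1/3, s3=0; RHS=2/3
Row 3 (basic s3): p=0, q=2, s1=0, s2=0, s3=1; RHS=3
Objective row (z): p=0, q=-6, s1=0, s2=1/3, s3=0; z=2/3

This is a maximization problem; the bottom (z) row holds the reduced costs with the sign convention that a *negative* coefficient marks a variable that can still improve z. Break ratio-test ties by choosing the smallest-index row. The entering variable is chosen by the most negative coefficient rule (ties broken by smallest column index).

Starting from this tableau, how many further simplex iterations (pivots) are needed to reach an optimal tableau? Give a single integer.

1

pivot: q in, p out → z = 8/3
No improving column remains; optimal.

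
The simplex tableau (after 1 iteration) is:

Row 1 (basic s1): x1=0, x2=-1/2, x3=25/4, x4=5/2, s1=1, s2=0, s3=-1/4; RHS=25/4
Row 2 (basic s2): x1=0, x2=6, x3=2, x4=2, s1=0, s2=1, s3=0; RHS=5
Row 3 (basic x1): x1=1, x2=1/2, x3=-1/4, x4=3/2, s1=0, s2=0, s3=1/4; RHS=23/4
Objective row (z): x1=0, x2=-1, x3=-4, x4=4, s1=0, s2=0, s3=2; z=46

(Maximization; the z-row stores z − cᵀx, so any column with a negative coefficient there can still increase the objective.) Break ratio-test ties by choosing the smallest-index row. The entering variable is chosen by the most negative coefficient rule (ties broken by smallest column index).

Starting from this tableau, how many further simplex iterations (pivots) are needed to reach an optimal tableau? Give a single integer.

2

pivot: x3 in, s1 out → z = 50
pivot: x2 in, s2 out → z = 709/14
No improving column remains; optimal.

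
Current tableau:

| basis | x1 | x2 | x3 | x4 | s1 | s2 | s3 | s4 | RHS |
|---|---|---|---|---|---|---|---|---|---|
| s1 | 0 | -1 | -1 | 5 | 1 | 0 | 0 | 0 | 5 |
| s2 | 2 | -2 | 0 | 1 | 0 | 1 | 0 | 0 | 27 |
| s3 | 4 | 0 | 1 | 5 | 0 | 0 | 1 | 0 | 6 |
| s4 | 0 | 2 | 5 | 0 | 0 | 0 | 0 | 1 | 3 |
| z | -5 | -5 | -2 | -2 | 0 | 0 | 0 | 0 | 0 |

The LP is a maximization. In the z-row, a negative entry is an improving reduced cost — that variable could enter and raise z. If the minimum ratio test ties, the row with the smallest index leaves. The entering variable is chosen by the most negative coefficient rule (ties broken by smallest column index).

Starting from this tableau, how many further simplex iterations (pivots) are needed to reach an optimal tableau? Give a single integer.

2

pivot: x1 in, s3 out → z = 15/2
pivot: x2 in, s4 out → z = 15
No improving column remains; optimal.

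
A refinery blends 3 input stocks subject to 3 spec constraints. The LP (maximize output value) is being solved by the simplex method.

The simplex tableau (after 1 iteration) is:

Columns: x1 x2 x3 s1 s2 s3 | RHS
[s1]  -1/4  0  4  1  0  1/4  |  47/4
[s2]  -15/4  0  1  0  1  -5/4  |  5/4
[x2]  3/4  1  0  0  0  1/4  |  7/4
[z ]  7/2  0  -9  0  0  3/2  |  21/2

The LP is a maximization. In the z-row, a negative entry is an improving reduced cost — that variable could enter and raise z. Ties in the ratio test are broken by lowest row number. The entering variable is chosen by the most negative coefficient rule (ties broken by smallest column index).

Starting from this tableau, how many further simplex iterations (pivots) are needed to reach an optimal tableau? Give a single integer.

pivot: x3 in, s2 out → z = 87/4
pivot: x1 in, s1 out → z = 2100/59
No improving column remains; optimal.

2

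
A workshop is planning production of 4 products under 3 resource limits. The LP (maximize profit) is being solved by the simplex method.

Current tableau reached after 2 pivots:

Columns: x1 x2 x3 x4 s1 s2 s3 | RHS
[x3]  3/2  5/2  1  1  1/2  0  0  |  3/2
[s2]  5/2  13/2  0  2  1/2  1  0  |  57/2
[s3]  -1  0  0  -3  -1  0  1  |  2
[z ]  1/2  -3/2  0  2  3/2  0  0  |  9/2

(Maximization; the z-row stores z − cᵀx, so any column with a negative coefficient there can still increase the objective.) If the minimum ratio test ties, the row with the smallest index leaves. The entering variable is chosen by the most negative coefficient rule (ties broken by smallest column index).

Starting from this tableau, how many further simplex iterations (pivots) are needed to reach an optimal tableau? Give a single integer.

pivot: x2 in, x3 out → z = 27/5
No improving column remains; optimal.

1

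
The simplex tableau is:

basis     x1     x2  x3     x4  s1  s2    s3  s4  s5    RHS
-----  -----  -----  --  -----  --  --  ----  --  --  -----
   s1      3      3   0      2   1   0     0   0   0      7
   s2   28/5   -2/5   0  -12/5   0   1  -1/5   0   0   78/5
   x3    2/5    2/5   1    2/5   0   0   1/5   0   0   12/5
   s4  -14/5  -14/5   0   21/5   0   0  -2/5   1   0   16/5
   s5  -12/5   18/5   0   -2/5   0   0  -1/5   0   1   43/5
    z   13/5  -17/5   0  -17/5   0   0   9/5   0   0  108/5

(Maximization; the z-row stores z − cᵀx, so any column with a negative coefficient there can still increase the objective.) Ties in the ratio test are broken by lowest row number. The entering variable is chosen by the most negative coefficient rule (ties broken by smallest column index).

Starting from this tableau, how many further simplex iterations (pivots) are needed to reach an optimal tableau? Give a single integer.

2

pivot: x2 in, s1 out → z = 443/15
pivot: x4 in, s4 out → z = 2853/91
No improving column remains; optimal.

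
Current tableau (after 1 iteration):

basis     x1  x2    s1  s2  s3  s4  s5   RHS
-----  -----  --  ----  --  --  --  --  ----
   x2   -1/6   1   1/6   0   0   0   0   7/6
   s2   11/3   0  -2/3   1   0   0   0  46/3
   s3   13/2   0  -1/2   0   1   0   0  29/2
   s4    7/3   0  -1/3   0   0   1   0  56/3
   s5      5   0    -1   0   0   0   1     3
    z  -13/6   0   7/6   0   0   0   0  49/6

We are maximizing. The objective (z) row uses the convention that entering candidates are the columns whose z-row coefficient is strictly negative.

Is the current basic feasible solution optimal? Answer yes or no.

Column x1 has objective-row coefficient -13/6, which is negative; an improving pivot exists, so not yet optimal.

no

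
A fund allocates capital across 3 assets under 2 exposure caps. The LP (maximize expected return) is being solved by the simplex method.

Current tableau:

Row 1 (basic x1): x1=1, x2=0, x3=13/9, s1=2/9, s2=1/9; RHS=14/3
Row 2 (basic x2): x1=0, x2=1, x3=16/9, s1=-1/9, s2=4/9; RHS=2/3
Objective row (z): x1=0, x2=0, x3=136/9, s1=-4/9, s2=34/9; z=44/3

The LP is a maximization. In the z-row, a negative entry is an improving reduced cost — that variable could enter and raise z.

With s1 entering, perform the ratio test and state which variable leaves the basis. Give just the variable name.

x1

Ratios: row 1 (x1): (14/3)/(2/9) = 21; row 2 (x2): entry -1/9 ≤ 0, skip.
Minimum ratio 21 is in the x1 row, so x1 leaves.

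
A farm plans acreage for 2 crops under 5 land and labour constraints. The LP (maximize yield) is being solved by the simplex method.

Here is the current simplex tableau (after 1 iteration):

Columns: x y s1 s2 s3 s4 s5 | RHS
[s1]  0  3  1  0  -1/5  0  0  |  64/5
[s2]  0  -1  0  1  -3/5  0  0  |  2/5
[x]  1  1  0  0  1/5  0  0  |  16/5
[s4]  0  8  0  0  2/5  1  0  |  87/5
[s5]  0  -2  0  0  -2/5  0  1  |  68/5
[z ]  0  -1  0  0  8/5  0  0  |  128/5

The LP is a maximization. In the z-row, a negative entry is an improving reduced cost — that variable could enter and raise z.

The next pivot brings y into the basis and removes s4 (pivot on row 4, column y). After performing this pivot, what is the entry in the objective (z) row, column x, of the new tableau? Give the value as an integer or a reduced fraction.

Pivot element is row 4, column y: 8.
Normalize row 4: new (row 4, x) = 0/8 = 0.
z-row ← z-row − (-1)·(new row 4): 0 − (-1)·0 = 0.

0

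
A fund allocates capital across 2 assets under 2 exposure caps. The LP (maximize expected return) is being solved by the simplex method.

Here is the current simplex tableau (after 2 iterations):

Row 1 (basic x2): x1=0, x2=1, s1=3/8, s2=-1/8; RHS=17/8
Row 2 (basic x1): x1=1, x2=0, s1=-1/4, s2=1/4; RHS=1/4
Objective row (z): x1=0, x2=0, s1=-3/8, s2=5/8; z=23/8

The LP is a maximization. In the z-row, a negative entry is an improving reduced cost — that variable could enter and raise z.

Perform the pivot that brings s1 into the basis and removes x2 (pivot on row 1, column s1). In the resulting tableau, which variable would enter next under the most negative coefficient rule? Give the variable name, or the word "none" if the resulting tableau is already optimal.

none

Pivot element 3/8. New z-row = old z-row − (-3/8)·(row 1/(3/8)).
Updated z-row coefficients: x1: 0, x2: 1, s1: 0, s2: 1/2.
No coefficient is strictly negative; the tableau after this pivot is optimal.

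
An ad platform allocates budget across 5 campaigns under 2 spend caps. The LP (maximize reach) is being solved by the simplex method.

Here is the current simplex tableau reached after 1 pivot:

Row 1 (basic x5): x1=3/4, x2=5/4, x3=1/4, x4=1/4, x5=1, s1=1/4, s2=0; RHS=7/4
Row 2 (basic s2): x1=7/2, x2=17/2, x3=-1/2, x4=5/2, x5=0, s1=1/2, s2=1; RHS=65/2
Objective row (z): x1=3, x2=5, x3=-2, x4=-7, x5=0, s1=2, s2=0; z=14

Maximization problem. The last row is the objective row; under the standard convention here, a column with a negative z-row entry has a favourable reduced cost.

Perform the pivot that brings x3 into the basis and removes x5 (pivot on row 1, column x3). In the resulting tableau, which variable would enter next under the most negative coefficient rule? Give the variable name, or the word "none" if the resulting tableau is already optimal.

x4

Pivot element 1/4. New z-row = old z-row − (-2)·(row 1/(1/4)).
Updated z-row coefficients: x1: 9, x2: 15, x3: 0, x4: -5, x5: 8, s1: 4, s2: 0.
The most negative is -5 in column x4, so x4 would enter next.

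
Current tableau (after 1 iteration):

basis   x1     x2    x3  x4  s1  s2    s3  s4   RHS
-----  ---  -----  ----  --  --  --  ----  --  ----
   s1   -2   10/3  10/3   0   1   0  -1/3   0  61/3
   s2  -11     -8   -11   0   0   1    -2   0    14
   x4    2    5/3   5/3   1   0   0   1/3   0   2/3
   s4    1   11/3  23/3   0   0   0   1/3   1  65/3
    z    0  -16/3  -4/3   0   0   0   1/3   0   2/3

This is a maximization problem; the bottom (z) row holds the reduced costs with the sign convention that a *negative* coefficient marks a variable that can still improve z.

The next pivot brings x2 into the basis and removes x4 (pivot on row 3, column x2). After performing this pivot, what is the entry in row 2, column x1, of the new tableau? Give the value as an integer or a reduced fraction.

-7/5

Pivot element is row 3, column x2: 5/3.
Normalize row 3: new (row 3, x1) = 2/(5/3) = 6/5.
row 2 ← row 2 − (-8)·(new row 3): -11 − (-8)·(6/5) = -7/5.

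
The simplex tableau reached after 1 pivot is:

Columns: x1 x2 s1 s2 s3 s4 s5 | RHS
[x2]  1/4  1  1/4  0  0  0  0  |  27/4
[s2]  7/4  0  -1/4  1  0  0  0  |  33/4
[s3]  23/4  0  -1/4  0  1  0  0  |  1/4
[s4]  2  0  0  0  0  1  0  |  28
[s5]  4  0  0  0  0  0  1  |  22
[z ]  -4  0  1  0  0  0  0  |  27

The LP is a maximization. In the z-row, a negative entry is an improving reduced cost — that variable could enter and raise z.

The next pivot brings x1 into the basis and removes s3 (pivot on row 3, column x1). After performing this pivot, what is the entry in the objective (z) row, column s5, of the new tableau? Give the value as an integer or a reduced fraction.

Pivot element is row 3, column x1: 23/4.
Normalize row 3: new (row 3, s5) = 0/(23/4) = 0.
z-row ← z-row − (-4)·(new row 3): 0 − (-4)·0 = 0.

0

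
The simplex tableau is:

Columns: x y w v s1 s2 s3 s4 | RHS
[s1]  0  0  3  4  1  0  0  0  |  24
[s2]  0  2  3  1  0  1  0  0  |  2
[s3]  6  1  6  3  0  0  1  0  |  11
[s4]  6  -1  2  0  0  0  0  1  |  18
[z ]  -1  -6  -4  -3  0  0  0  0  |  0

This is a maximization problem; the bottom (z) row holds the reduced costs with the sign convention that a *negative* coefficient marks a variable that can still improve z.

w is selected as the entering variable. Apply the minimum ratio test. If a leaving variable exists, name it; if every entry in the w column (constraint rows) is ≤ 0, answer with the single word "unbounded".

Ratios: row 1 (s1): 24/3 = 8; row 2 (s2): 2/3 = 2/3; row 3 (s3): 11/6 = 11/6; row 4 (s4): 18/2 = 9.
Minimum ratio is in the s2 row, so s2 leaves.

s2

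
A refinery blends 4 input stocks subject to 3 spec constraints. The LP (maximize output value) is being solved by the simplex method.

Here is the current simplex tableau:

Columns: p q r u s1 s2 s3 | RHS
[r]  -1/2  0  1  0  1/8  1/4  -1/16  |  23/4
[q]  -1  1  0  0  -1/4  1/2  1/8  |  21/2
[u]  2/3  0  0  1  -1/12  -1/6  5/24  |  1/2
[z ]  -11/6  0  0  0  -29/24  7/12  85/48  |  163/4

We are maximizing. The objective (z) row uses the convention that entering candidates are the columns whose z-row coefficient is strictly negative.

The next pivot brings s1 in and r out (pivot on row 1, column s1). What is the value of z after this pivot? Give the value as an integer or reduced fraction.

Minimum ratio for s1: (23/4)/(1/8) = 46.
z changes by −(z-row coeff of s1)·ratio = −(-29/24)·46 = 667/12.
New z = 163/4 + (667/12) = 289/3.

289/3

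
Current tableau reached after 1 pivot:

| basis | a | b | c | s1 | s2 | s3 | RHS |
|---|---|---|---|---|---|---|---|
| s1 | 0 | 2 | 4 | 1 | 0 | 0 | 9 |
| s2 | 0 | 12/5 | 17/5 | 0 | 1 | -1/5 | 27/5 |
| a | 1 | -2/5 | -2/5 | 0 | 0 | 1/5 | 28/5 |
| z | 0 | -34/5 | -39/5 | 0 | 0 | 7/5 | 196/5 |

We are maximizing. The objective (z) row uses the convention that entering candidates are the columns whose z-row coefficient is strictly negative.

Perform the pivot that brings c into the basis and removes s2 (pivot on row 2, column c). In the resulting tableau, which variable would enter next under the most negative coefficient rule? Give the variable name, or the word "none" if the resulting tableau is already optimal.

b

Pivot element 17/5. New z-row = old z-row − (-39/5)·(row 2/(17/5)).
Updated z-row coefficients: a: 0, b: -22/17, c: 0, s1: 0, s2: 39/17, s3: 16/17.
The most negative is -22/17 in column b, so b would enter next.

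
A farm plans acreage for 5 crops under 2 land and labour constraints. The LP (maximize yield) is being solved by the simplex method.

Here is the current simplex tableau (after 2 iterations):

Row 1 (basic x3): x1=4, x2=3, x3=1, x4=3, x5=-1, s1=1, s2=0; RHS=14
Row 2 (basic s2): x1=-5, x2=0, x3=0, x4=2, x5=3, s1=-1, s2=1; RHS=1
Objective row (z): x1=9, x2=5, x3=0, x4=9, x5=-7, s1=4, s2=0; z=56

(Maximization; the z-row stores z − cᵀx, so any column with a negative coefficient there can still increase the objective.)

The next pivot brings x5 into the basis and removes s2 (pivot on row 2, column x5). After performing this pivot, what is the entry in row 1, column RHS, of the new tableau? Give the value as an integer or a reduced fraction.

Pivot element is row 2, column x5: 3.
Normalize row 2: new (row 2, RHS) = 1/3 = 1/3.
row 1 ← row 1 − (-1)·(new row 2): 14 − (-1)·(1/3) = 43/3.

43/3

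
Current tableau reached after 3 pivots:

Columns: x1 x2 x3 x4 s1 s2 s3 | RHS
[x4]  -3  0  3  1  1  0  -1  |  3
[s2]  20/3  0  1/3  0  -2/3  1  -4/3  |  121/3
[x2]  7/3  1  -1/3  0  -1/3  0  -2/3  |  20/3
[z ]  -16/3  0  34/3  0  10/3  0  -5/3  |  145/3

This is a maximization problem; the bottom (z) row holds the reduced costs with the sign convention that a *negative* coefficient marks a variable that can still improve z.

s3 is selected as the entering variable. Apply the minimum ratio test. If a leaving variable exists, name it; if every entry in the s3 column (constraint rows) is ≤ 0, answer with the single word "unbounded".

s3-column entries: row 1: -1, row 2: -4/3, row 3: -2/3. All ≤ 0, so s3 can increase without bound; the LP is unbounded in this direction.

unbounded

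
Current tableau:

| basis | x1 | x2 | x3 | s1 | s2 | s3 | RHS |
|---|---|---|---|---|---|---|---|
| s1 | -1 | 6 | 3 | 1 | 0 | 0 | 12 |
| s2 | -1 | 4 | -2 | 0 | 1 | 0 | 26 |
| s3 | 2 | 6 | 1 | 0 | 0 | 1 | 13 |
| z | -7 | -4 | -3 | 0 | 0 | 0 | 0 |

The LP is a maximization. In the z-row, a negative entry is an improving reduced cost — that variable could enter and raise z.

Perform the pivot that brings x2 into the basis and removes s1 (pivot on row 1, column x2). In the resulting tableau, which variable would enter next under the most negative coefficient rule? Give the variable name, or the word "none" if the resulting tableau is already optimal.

Pivot element 6. New z-row = old z-row − (-4)·(row 1/6).
Updated z-row coefficients: x1: -23/3, x2: 0, x3: -1, s1: 2/3, s2: 0, s3: 0.
The most negative is -23/3 in column x1, so x1 would enter next.

x1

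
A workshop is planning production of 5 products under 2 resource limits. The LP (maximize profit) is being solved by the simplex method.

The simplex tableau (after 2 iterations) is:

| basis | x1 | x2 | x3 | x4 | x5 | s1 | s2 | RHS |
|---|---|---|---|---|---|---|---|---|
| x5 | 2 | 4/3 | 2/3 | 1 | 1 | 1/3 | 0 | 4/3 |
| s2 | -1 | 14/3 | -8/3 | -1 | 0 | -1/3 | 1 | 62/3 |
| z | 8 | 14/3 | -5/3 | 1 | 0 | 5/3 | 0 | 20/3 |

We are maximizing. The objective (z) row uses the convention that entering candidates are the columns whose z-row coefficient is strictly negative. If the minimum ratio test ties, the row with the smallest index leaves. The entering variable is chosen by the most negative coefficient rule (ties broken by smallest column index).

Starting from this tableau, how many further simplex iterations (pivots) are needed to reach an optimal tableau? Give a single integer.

1

pivot: x3 in, x5 out → z = 10
No improving column remains; optimal.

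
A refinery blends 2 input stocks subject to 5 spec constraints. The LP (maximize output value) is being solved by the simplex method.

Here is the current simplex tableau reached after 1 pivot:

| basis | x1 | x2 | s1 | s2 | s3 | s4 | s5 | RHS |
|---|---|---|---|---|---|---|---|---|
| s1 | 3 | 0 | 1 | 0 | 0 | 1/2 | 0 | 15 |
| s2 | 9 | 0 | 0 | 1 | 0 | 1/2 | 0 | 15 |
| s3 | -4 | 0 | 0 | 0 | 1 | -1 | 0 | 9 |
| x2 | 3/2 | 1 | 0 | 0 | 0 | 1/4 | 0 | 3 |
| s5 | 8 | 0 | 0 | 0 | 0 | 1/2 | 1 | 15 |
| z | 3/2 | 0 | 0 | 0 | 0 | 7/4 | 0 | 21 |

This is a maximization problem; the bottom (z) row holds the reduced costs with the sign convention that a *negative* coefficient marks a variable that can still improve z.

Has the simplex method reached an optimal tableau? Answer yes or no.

yes

No objective-row coefficient is strictly negative, so no entering variable exists; the tableau is optimal.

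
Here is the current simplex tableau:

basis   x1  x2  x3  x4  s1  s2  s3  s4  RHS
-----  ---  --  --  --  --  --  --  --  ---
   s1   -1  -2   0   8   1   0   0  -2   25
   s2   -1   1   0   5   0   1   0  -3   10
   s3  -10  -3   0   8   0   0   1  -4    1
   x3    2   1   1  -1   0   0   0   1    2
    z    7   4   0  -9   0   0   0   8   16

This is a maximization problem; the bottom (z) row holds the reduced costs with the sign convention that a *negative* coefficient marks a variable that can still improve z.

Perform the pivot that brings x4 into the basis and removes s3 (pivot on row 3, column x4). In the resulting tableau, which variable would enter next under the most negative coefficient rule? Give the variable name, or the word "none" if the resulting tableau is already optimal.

Pivot element 8. New z-row = old z-row − (-9)·(row 3/8).
Updated z-row coefficients: x1: -17/4, x2: 5/8, x3: 0, x4: 0, s1: 0, s2: 0, s3: 9/8, s4: 7/2.
The most negative is -17/4 in column x1, so x1 would enter next.

x1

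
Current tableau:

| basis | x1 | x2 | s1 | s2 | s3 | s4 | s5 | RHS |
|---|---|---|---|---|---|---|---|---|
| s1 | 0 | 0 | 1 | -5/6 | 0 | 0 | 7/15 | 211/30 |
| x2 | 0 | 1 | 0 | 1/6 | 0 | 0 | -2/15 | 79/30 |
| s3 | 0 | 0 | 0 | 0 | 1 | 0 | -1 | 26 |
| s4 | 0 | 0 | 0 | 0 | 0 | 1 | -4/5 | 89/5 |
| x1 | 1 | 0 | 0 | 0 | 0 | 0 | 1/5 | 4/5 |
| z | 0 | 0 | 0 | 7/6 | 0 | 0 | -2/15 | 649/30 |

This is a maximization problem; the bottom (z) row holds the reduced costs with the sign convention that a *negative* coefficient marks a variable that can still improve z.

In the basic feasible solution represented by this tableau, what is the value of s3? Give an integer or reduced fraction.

26

s3 is basic (row 3); its value is the RHS of that row: 26.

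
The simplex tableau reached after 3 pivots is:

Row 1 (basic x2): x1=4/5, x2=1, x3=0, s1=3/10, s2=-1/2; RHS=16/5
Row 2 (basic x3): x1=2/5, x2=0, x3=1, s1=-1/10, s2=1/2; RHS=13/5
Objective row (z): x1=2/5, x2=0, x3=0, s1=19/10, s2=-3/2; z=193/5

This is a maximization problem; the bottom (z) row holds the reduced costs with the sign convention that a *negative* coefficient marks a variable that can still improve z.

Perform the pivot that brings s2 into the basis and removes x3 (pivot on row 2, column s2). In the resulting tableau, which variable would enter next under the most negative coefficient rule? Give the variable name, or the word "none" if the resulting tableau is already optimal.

none

Pivot element 1/2. New z-row = old z-row − (-3/2)·(row 2/(1/2)).
Updated z-row coefficients: x1: 8/5, x2: 0, x3: 3, s1: 8/5, s2: 0.
No coefficient is strictly negative; the tableau after this pivot is optimal.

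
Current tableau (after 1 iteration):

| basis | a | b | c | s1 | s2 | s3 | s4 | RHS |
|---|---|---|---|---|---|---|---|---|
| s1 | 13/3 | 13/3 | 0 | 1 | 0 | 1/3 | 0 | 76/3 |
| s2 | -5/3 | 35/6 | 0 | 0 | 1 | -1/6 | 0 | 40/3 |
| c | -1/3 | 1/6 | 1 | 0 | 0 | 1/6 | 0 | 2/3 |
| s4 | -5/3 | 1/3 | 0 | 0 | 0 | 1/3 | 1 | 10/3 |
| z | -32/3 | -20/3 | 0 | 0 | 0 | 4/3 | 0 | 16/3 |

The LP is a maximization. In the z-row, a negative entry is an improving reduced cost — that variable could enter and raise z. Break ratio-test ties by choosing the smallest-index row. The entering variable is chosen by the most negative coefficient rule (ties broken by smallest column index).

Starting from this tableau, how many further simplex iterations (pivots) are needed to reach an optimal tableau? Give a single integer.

1

pivot: a in, s1 out → z = 880/13
No improving column remains; optimal.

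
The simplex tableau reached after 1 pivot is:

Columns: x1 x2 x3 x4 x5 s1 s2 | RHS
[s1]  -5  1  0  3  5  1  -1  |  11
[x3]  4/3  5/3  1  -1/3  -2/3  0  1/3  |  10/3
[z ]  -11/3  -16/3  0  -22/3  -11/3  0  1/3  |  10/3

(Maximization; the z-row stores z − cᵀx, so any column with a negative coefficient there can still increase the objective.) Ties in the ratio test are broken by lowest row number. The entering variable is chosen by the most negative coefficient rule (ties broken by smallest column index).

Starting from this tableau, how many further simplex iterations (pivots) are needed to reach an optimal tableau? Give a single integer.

2

pivot: x4 in, s1 out → z = 272/9
pivot: x1 in, x3 out → z = 863/7
No improving column remains; optimal.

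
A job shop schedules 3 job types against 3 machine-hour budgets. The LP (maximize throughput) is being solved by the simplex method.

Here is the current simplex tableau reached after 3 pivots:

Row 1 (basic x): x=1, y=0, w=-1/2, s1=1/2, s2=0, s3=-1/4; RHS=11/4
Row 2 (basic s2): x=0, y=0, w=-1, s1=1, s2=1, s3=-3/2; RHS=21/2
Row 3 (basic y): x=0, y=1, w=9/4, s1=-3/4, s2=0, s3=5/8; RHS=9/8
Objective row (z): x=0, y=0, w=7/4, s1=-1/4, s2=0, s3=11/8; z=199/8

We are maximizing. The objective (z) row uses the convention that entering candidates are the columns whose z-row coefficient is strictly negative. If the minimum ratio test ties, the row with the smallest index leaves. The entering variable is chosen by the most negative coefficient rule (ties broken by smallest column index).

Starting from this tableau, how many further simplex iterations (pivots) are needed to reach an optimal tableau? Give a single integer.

pivot: s1 in, x out → z = 105/4
No improving column remains; optimal.

1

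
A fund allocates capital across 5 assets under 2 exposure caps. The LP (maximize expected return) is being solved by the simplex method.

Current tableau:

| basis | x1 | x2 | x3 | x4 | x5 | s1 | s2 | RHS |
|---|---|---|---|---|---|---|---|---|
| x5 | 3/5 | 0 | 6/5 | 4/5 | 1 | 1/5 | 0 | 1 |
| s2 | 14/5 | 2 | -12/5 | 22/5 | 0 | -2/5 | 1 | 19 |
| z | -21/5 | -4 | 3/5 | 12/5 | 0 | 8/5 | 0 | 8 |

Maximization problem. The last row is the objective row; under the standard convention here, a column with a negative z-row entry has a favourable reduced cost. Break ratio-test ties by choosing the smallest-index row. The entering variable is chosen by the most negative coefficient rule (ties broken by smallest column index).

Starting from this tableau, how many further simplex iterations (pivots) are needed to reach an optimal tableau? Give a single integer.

pivot: x1 in, x5 out → z = 15
pivot: x2 in, s2 out → z = 131/3
pivot: x3 in, x1 out → z = 99/2
No improving column remains; optimal.

3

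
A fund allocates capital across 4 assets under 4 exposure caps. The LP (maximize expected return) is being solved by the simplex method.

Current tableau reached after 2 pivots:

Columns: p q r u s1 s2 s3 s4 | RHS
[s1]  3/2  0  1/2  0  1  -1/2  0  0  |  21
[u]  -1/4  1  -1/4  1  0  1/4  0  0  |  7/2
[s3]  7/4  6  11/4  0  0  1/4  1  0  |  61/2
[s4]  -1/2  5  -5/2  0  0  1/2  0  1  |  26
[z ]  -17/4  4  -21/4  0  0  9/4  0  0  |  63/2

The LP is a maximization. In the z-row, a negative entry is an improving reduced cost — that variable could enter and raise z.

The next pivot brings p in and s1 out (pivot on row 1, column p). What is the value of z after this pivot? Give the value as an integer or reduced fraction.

Minimum ratio for p: 21/(3/2) = 14.
z changes by −(z-row coeff of p)·ratio = −(-17/4)·14 = 119/2.
New z = 63/2 + (119/2) = 91.

91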